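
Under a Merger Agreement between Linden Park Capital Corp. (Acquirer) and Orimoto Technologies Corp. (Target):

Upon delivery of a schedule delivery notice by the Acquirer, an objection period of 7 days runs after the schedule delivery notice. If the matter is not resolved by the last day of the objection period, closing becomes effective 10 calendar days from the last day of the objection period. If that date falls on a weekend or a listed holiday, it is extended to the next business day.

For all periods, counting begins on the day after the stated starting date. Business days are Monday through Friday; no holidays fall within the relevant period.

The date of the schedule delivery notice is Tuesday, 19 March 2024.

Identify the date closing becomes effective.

5 April 2024

The last day of the objection period: 7 calendar days after 19 March 2024 is 26 March 2024.
The date closing becomes effective: 10 calendar days after 26 March 2024 is 5 April 2024. 5 April 2024 is a Friday, so no roll-forward applies.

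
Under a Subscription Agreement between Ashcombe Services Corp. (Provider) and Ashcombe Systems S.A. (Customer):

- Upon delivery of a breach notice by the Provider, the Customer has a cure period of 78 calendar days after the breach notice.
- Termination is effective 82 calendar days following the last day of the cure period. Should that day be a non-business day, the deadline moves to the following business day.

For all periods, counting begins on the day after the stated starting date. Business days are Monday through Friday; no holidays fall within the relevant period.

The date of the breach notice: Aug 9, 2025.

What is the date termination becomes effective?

Jan 16, 2026

The last day of the cure period: Aug 9, 2025 + 78 days = Oct 26, 2025.
The date termination becomes effective: 82 calendar days after Oct 26, 2025 is Jan 16, 2026. Jan 16, 2026 is a Friday, so no roll-forward applies.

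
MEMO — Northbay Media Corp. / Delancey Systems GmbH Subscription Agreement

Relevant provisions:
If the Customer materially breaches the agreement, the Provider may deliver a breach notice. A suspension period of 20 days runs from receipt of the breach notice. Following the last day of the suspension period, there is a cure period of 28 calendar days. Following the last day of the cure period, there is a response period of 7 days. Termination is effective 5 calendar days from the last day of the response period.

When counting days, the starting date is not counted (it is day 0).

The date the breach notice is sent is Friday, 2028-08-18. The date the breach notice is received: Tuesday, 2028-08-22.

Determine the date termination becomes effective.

The last day of the suspension period: 2028-08-22 + 20 days = 2028-09-11.
Adding 28 calendar days to 2028-09-11 gives 2028-10-09, which is the last day of the cure period.
Adding 7 calendar days to 2028-10-09 gives 2028-10-16, which is the last day of the response period.
The date termination becomes effective: 2028-10-16 + 5 days = 2028-10-21.

2028-10-21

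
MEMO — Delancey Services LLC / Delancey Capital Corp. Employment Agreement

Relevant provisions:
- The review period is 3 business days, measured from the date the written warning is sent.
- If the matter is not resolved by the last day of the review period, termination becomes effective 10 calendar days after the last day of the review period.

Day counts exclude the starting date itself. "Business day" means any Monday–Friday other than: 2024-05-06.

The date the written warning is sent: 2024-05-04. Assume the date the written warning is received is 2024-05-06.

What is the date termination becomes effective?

2024-05-19

The last day of the review period: 3 business days after Saturday, 2024-05-04, skipping weekends and the listed holiday on May 6 — May 7, May 8, May 9 — lands on Thursday, 2024-05-09.
The date termination becomes effective: 2024-05-09 + 10 days = 2024-05-19.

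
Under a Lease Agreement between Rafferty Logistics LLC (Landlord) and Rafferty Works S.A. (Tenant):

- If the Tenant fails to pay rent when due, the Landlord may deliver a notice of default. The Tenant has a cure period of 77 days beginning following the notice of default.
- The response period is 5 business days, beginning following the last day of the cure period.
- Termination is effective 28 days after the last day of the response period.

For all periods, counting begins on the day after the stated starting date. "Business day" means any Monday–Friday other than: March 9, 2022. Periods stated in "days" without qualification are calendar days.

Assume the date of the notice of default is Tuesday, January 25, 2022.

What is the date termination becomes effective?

May 17, 2022

The last day of the cure period: 77 calendar days after January 25, 2022 is April 12, 2022.
From Tuesday, April 12, 2022, 5 business days (Apr 13, Apr 14, Apr 15, Apr 18, Apr 19, skipping weekends) brings us to Tuesday, April 19, 2022, which is the last day of the response period.
Adding 28 calendar days to April 19, 2022 gives May 17, 2022, which is the date termination becomes effective.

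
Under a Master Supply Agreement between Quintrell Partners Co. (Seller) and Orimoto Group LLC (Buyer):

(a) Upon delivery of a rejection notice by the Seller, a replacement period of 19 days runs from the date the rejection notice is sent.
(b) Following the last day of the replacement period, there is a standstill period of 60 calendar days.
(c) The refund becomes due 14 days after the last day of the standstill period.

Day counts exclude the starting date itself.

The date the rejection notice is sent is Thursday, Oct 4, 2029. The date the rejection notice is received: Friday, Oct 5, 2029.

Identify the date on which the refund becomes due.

Adding 19 calendar days to Oct 4, 2029 gives Oct 23, 2029, which is the last day of the replacement period.
The last day of the standstill period: 60 calendar days after Oct 23, 2029 is Dec 22, 2029.
The date on which the refund becomes due: Dec 22, 2029 + 14 days = Jan 5, 2030.

Jan 5, 2030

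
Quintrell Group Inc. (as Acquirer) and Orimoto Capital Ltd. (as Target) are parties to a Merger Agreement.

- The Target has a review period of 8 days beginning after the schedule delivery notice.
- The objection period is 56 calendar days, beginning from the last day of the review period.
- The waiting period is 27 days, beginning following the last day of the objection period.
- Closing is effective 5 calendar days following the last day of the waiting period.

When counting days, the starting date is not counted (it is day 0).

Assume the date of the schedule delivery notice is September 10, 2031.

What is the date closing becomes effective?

The last day of the review period: 8 calendar days after September 10, 2031 is September 18, 2031.
Adding 56 calendar days to September 18, 2031 gives November 13, 2031, which is the last day of the objection period.
The last day of the waiting period: 27 calendar days after November 13, 2031 is December 10, 2031.
The date closing becomes effective: December 10, 2031 + 5 days = December 15, 2031.

December 15, 2031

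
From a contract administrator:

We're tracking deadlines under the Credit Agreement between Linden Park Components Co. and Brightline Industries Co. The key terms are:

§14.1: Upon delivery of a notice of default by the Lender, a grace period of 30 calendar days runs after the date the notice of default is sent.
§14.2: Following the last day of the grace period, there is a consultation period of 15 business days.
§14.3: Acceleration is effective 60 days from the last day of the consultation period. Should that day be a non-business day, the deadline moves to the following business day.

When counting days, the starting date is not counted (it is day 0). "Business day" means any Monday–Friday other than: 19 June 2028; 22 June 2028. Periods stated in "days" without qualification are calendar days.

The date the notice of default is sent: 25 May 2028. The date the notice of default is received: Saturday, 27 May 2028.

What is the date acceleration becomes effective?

The last day of the grace period: 25 May 2028 + 30 days = 24 June 2028.
The last day of the consultation period: counting 15 business days from Saturday, 24 June 2028 (Jun 26, Jun 27, Jun 28, Jun 29, …, Jul 12, Jul 13, Jul 14, skipping weekends) reaches Friday, 14 July 2028.
Adding 60 calendar days to 14 July 2028 gives 12 September 2028, which is the date acceleration becomes effective. 12 September 2028 is a Tuesday and is not a listed holiday, so no roll-forward applies.

12 September 2028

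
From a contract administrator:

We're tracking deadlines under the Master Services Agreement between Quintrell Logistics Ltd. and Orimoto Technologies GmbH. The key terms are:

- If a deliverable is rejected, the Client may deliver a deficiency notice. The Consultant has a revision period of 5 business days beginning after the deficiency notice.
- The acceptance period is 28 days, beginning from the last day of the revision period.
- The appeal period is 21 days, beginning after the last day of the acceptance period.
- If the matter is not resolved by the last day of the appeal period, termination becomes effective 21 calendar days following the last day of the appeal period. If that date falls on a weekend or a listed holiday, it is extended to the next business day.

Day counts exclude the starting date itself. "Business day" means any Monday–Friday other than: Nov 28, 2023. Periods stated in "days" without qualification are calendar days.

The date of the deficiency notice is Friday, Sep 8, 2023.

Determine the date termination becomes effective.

The last day of the revision period: 5 business days after Friday, Sep 8, 2023, skipping weekends — Sep 11, Sep 12, Sep 13, Sep 14, Sep 15 — lands on Friday, Sep 15, 2023.
The last day of the acceptance period: Sep 15, 2023 + 28 days = Oct 13, 2023.
Adding 21 calendar days to Oct 13, 2023 gives Nov 3, 2023, which is the last day of the appeal period.
Adding 21 calendar days to Nov 3, 2023 gives Nov 24, 2023, which is the date termination becomes effective. Nov 24, 2023 is a Friday and is not a listed holiday, so no roll-forward applies.

Nov 24, 2023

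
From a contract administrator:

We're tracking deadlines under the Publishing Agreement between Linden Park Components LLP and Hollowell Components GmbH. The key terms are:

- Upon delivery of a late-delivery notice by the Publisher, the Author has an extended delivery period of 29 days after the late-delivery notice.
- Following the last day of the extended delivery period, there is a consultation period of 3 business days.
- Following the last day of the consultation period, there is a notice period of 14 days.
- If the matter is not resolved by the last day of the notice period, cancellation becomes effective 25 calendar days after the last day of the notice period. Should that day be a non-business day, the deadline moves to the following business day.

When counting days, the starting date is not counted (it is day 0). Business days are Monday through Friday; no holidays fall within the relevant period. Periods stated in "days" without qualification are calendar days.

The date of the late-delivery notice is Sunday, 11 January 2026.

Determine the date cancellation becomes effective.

The last day of the extended delivery period: 29 calendar days after 11 January 2026 is 9 February 2026.
The last day of the consultation period: counting 3 business days from Monday, 9 February 2026 (Feb 10, Feb 11, Feb 12, skipping weekends) reaches Thursday, 12 February 2026.
The last day of the notice period: 12 February 2026 + 14 days = 26 February 2026.
The date cancellation becomes effective: 26 February 2026 + 25 days = 23 March 2026. 23 March 2026 is a Monday, so no roll-forward applies.

23 March 2026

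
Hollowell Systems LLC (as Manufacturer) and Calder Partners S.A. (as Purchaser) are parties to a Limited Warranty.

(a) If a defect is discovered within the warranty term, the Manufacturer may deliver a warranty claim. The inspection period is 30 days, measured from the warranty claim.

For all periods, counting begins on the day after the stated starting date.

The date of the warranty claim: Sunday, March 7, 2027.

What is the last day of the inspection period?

The last day of the inspection period: March 7, 2027 + 30 days = April 6, 2027.

April 6, 2027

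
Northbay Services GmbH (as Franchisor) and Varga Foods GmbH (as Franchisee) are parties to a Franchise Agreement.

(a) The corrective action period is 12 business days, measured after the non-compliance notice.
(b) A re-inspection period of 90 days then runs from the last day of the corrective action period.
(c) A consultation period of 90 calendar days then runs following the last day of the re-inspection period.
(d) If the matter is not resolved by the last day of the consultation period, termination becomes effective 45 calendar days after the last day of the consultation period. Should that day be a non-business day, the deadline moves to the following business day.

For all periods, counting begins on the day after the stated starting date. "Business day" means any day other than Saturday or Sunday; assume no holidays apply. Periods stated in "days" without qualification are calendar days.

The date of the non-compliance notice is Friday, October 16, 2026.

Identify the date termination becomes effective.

June 16, 2027

From Friday, October 16, 2026, 12 business days (Oct 19, Oct 20, Oct 21, Oct 22, …, Oct 30, Nov 2, Nov 3, skipping weekends) brings us to Tuesday, November 3, 2026, which is the last day of the corrective action period.
The last day of the re-inspection period: 90 calendar days after November 3, 2026 is February 1, 2027.
The last day of the consultation period: February 1, 2027 + 90 days = May 2, 2027.
The date termination becomes effective: 45 calendar days after May 2, 2027 is June 16, 2027. June 16, 2027 is a Wednesday, so no roll-forward applies.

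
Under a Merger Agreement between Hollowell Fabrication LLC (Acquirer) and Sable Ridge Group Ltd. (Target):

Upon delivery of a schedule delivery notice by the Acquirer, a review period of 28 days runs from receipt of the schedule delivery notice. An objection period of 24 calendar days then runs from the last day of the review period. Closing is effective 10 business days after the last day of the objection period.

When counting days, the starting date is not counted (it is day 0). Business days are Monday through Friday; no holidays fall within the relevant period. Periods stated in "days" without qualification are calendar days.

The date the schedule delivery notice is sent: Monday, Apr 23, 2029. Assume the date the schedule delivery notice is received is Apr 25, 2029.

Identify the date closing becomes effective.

Jun 29, 2029

The last day of the review period: Apr 25, 2029 + 28 days = May 23, 2029.
Adding 24 calendar days to May 23, 2029 gives Jun 16, 2029, which is the last day of the objection period.
The date closing becomes effective: counting 10 business days from Saturday, Jun 16, 2029 (Jun 18, Jun 19, Jun 20, Jun 21, Jun 22, Jun 25, Jun 26, Jun 27, Jun 28, Jun 29, skipping weekends) reaches Friday, Jun 29, 2029.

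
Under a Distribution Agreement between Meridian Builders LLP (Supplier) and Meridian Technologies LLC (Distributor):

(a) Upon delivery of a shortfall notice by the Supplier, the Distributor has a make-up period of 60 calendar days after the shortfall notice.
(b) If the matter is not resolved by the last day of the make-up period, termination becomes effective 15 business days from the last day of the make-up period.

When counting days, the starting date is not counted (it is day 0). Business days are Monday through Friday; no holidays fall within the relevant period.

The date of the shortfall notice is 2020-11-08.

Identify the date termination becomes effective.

The last day of the make-up period: 60 calendar days after 2020-11-08 is 2021-01-07.
From Thursday, 2021-01-07, 15 business days (Jan 8, Jan 11, Jan 12, Jan 13, …, Jan 26, Jan 27, Jan 28, skipping weekends) brings us to Thursday, 2021-01-28, which is the date termination becomes effective.

2021-01-28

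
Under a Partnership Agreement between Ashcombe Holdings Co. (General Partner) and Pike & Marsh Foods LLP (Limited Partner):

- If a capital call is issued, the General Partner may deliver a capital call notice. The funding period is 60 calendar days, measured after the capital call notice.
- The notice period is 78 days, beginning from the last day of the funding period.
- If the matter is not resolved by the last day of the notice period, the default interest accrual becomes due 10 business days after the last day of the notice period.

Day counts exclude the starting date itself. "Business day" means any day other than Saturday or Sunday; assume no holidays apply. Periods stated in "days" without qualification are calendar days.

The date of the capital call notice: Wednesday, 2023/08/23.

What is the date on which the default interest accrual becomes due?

2024/01/22

The last day of the funding period: 60 calendar days after 2023/08/23 is 2023/10/22.
Adding 78 calendar days to 2023/10/22 gives 2024/01/08, which is the last day of the notice period.
The date on which the default interest accrual becomes due: 10 business days after Monday, 2024/01/08, skipping weekends — Jan 9, Jan 10, Jan 11, Jan 12, Jan 15, Jan 16, Jan 17, Jan 18, Jan 19, Jan 22 — lands on Monday, 2024/01/22.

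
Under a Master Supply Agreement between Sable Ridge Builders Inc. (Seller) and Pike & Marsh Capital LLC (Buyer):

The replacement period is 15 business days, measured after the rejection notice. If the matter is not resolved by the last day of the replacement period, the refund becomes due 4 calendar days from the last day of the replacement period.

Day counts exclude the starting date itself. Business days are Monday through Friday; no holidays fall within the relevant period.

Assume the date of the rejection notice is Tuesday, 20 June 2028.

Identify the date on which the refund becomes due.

From Tuesday, 20 June 2028, 15 business days (Jun 21, Jun 22, Jun 23, Jun 26, …, Jul 7, Jul 10, Jul 11, skipping weekends) brings us to Tuesday, 11 July 2028, which is the last day of the replacement period.
Adding 4 calendar days to 11 July 2028 gives 15 July 2028, which is the date on which the refund becomes due.

15 July 2028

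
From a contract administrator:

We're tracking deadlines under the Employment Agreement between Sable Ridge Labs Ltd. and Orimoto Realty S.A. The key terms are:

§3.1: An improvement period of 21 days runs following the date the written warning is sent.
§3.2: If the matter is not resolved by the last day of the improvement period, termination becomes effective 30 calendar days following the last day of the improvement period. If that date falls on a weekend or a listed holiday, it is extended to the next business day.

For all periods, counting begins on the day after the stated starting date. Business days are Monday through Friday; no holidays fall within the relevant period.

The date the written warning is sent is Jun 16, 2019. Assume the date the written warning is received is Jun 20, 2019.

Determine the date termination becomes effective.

Aug 6, 2019

The last day of the improvement period: 21 calendar days after Jun 16, 2019 is Jul 7, 2019.
Adding 30 calendar days to Jul 7, 2019 gives Aug 6, 2019, which is the date termination becomes effective. Aug 6, 2019 is a Tuesday, so no roll-forward applies.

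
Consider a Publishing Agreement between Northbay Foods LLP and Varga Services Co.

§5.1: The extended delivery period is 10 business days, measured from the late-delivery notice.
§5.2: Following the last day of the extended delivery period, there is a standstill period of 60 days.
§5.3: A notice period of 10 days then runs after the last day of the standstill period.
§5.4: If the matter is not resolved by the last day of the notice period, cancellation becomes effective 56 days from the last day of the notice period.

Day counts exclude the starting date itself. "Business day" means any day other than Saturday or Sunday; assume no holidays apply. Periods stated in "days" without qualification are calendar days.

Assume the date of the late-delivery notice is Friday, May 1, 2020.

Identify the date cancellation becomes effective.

From Friday, May 1, 2020, 10 business days (May 4, May 5, May 6, May 7, May 8, May 11, May 12, May 13, May 14, May 15, skipping weekends) brings us to Friday, May 15, 2020, which is the last day of the extended delivery period.
The last day of the standstill period: May 15, 2020 + 60 days = July 14, 2020.
Adding 10 calendar days to July 14, 2020 gives July 24, 2020, which is the last day of the notice period.
The date cancellation becomes effective: July 24, 2020 + 56 days = September 18, 2020.

September 18, 2020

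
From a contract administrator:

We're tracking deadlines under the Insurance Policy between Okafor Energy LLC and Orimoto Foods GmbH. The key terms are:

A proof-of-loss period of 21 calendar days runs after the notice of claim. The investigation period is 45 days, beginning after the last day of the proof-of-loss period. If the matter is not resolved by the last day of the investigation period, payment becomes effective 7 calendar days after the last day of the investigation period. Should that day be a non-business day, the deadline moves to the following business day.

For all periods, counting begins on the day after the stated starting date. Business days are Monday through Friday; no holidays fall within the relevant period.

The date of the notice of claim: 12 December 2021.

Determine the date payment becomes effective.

The last day of the proof-of-loss period: 12 December 2021 + 21 days = 2 January 2022.
Adding 45 calendar days to 2 January 2022 gives 16 February 2022, which is the last day of the investigation period.
Adding 7 calendar days to 16 February 2022 gives 23 February 2022, which is the date payment becomes effective. 23 February 2022 is a Wednesday, so no roll-forward applies.

23 February 2022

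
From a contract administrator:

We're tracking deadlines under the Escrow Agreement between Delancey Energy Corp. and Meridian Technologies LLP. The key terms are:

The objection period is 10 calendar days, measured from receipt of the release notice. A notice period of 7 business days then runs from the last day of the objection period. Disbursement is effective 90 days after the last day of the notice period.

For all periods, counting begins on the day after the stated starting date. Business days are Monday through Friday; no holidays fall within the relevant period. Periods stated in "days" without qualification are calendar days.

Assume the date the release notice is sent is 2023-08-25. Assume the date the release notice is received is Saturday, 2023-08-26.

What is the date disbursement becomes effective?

2023-12-13

The last day of the objection period: 2023-08-26 + 10 days = 2023-09-05.
From Tuesday, 2023-09-05, 7 business days (Sep 6, Sep 7, Sep 8, Sep 11, Sep 12, Sep 13, Sep 14, skipping weekends) brings us to Thursday, 2023-09-14, which is the last day of the notice period.
The date disbursement becomes effective: 2023-09-14 + 90 days = 2023-12-13.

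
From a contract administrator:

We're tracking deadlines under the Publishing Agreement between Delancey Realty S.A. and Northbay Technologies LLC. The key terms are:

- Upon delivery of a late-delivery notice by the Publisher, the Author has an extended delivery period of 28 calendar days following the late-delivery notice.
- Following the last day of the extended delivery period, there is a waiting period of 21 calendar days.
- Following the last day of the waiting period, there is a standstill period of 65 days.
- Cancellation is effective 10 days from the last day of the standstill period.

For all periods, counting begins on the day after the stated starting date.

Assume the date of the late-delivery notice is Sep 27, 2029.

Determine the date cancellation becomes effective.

Jan 29, 2030

The last day of the extended delivery period: Sep 27, 2029 + 28 days = Oct 25, 2029.
Adding 21 calendar days to Oct 25, 2029 gives Nov 15, 2029, which is the last day of the waiting period.
The last day of the standstill period: 65 calendar days after Nov 15, 2029 is Jan 19, 2030.
The date cancellation becomes effective: 10 calendar days after Jan 19, 2030 is Jan 29, 2030.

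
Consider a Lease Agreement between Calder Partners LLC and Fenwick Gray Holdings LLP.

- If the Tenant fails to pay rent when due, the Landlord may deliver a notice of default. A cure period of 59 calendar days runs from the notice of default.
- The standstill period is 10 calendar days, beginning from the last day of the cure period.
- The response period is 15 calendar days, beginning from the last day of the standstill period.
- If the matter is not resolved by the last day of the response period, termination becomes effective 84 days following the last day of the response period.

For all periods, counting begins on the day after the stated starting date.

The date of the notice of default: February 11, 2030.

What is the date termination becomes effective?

The last day of the cure period: 59 calendar days after February 11, 2030 is April 11, 2030.
The last day of the standstill period: 10 calendar days after April 11, 2030 is April 21, 2030.
Adding 15 calendar days to April 21, 2030 gives May 6, 2030, which is the last day of the response period.
The date termination becomes effective: 84 calendar days after May 6, 2030 is July 29, 2030.

July 29, 2030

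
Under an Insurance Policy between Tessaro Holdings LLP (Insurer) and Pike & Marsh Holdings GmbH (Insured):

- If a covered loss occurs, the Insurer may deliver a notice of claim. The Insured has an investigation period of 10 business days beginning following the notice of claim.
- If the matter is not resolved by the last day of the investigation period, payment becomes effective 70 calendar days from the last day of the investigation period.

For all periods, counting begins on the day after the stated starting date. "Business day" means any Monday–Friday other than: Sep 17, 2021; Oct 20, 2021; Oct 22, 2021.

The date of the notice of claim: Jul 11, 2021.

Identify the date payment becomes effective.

The last day of the investigation period: counting 10 business days from Sunday, Jul 11, 2021 (Jul 12, Jul 13, Jul 14, Jul 15, Jul 16, Jul 19, Jul 20, Jul 21, Jul 22, Jul 23, skipping weekends) reaches Friday, Jul 23, 2021.
The date payment becomes effective: Jul 23, 2021 + 70 days = Oct 1, 2021.

Oct 1, 2021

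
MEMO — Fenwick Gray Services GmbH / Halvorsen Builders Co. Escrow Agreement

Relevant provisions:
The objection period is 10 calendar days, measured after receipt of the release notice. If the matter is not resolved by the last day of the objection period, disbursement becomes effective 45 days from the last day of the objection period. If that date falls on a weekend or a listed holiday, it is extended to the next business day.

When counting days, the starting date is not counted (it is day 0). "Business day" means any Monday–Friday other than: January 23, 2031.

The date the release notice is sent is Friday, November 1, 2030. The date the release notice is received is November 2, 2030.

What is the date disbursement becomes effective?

Adding 10 calendar days to November 2, 2030 gives November 12, 2030, which is the last day of the objection period.
Adding 45 calendar days to November 12, 2030 gives December 27, 2030, which is the date disbursement becomes effective. December 27, 2030 is a Friday and is not a listed holiday, so no roll-forward applies.

December 27, 2030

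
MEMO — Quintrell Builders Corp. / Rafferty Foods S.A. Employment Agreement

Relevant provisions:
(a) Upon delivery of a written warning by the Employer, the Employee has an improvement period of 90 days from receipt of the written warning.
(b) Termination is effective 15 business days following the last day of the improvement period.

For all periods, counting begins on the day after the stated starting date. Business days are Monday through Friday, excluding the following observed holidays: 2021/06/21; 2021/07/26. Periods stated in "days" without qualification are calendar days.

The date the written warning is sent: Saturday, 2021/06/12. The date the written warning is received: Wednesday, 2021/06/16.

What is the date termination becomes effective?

The last day of the improvement period: 90 calendar days after 2021/06/16 is 2021/09/14.
From Tuesday, 2021/09/14, 15 business days (Sep 15, Sep 16, Sep 17, Sep 20, …, Oct 1, Oct 4, Oct 5, skipping weekends) brings us to Tuesday, 2021/10/05, which is the date termination becomes effective.

2021/10/05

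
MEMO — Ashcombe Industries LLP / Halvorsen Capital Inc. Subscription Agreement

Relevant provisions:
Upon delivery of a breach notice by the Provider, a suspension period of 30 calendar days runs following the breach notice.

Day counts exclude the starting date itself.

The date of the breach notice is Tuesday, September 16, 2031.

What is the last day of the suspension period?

October 16, 2031

Adding 30 calendar days to September 16, 2031 gives October 16, 2031, which is the last day of the suspension period.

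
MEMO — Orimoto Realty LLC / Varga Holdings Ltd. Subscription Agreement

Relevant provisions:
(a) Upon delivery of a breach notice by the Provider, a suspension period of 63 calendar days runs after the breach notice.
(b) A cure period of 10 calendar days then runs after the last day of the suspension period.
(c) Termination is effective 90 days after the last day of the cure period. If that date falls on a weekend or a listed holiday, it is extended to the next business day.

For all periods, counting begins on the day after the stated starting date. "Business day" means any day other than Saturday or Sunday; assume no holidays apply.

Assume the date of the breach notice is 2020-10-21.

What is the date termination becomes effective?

2021-04-02

Adding 63 calendar days to 2020-10-21 gives 2020-12-23, which is the last day of the suspension period.
The last day of the cure period: 2020-12-23 + 10 days = 2021-01-02.
The date termination becomes effective: 2021-01-02 + 90 days = 2021-04-02. 2021-04-02 is a Friday, so no roll-forward applies.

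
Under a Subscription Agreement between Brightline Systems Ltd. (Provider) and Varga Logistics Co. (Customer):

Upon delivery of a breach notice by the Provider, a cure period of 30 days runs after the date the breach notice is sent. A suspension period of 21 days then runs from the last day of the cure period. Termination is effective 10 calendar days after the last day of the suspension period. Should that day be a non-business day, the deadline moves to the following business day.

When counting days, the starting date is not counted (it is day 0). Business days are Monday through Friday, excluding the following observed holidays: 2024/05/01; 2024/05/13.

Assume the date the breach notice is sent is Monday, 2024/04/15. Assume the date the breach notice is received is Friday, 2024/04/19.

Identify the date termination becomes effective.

The last day of the cure period: 2024/04/15 + 30 days = 2024/05/15.
Adding 21 calendar days to 2024/05/15 gives 2024/06/05, which is the last day of the suspension period.
Adding 10 calendar days to 2024/06/05 gives 2024/06/15, which is the date termination becomes effective. That falls on a Saturday, so it rolls to the next business day, Monday, 2024/06/17.

2024/06/17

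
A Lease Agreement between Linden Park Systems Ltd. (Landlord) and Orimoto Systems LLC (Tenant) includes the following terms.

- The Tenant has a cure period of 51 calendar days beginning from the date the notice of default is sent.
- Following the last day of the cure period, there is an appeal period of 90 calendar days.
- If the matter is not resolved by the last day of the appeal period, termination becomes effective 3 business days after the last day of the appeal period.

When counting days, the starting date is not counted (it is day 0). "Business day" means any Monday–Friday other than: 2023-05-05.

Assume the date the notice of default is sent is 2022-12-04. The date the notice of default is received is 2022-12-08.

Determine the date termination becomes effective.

The last day of the cure period: 2022-12-04 + 51 days = 2023-01-24.
Adding 90 calendar days to 2023-01-24 gives 2023-04-24, which is the last day of the appeal period.
From Monday, 2023-04-24, 3 business days (Apr 25, Apr 26, Apr 27, skipping weekends) brings us to Thursday, 2023-04-27, which is the date termination becomes effective.

2023-04-27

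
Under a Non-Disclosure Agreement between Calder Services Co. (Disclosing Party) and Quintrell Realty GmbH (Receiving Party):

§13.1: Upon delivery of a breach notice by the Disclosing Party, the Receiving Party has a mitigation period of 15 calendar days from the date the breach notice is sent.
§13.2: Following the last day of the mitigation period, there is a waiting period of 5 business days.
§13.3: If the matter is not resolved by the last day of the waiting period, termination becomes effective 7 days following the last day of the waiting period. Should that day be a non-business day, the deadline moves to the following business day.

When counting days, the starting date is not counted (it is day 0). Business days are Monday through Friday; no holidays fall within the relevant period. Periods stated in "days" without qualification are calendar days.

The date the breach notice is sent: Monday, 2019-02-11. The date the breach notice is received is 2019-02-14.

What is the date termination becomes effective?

The last day of the mitigation period: 15 calendar days after 2019-02-11 is 2019-02-26.
From Tuesday, 2019-02-26, 5 business days (Feb 27, Feb 28, Mar 1, Mar 4, Mar 5, skipping weekends) brings us to Tuesday, 2019-03-05, which is the last day of the waiting period.
The date termination becomes effective: 7 calendar days after 2019-03-05 is 2019-03-12. 2019-03-12 is a Tuesday, so no roll-forward applies.

2019-03-12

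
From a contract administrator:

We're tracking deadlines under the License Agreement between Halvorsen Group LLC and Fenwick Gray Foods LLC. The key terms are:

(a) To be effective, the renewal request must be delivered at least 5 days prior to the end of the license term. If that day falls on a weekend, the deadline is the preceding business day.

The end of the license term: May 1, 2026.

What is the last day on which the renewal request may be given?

May 1, 2026 minus 5 days is April 26, 2026. That is a Sunday, so the deadline moves back to Friday, April 24, 2026.

April 24, 2026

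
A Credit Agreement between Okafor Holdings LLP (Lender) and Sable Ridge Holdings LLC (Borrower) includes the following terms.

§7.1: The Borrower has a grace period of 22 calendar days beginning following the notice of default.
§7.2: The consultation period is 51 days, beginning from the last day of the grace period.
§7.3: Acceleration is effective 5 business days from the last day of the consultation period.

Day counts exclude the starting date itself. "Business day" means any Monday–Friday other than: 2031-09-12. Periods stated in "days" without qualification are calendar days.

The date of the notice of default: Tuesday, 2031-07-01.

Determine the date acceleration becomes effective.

2031-09-19

The last day of the grace period: 2031-07-01 + 22 days = 2031-07-23.
The last day of the consultation period: 51 calendar days after 2031-07-23 is 2031-09-12.
The date acceleration becomes effective: counting 5 business days from Friday, 2031-09-12 (Sep 15, Sep 16, Sep 17, Sep 18, Sep 19, skipping weekends) reaches Friday, 2031-09-19.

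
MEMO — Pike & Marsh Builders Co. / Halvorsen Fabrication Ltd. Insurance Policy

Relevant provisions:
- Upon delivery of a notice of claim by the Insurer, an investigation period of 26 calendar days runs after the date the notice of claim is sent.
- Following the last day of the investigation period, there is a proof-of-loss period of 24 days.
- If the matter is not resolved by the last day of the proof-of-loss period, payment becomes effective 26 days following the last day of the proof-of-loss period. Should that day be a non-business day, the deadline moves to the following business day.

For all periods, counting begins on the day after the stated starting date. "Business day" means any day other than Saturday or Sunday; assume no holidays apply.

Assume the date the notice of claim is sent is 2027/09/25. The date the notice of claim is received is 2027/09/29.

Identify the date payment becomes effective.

The last day of the investigation period: 2027/09/25 + 26 days = 2027/10/21.
The last day of the proof-of-loss period: 24 calendar days after 2027/10/21 is 2027/11/14.
Adding 26 calendar days to 2027/11/14 gives 2027/12/10, which is the date payment becomes effective. 2027/12/10 is a Friday, so no roll-forward applies.

2027/12/10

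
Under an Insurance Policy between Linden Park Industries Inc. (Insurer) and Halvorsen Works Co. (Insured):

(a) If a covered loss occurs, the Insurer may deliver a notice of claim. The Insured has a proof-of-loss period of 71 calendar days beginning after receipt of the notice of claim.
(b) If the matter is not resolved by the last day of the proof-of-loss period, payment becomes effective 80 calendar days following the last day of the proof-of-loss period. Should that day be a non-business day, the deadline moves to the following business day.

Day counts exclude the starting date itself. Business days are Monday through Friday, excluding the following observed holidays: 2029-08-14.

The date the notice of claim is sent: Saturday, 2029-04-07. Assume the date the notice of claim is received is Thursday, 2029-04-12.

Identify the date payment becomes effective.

2029-09-10

The last day of the proof-of-loss period: 2029-04-12 + 71 days = 2029-06-22.
The date payment becomes effective: 2029-06-22 + 80 days = 2029-09-10. 2029-09-10 is a Monday and is not a listed holiday, so no roll-forward applies.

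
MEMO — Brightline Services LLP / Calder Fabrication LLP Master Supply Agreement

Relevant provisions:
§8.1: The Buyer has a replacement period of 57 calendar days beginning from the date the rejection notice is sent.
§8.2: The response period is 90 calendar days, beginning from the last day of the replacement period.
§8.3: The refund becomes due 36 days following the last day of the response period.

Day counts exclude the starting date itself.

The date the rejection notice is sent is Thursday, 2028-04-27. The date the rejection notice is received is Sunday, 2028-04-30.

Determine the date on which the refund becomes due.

2028-10-27

Adding 57 calendar days to 2028-04-27 gives 2028-06-23, which is the last day of the replacement period.
The last day of the response period: 90 calendar days after 2028-06-23 is 2028-09-21.
The date on which the refund becomes due: 2028-09-21 + 36 days = 2028-10-27.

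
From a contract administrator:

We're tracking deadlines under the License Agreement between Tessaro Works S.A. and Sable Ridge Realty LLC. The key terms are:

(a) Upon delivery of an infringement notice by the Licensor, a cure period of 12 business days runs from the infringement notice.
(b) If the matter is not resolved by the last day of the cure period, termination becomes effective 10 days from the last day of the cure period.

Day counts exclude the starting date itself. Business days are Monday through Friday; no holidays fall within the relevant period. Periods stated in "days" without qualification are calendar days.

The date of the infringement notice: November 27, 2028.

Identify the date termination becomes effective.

December 23, 2028

The last day of the cure period: 12 business days after Monday, November 27, 2028, skipping weekends — Nov 28, Nov 29, Nov 30, Dec 1, …, Dec 11, Dec 12, Dec 13 — lands on Wednesday, December 13, 2028.
The date termination becomes effective: 10 calendar days after December 13, 2028 is December 23, 2028.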